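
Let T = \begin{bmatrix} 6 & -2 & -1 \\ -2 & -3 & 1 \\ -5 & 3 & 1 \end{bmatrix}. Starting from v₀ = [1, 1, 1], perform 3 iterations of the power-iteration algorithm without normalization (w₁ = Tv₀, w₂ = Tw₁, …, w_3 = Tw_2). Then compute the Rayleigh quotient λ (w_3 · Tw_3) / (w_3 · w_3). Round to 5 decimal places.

λ ≈ 7.45815

w1 = Tv₀ = (3, -4, -1)
w2 = Tw1 = (27, 5, -28)
w3 = Tw2 = (180, -97, -148)
Tw3 = (1422, -217, -1339)
w3·Tw3 = 180·1422 + (-97)·(-217) + (-148)·(-1339) = 475181; w3·w3 = 180·180 + (-97)·(-97) + (-148)·(-148) = 63713
λ ≈ 475181/63713 = 7.45815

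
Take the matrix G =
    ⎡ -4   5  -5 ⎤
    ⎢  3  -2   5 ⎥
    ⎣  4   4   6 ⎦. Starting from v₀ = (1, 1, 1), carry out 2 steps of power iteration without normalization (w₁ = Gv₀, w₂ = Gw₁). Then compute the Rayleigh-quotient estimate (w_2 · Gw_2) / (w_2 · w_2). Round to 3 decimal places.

w1 = Gv₀ = ((-4)·1 + 5·1 + (-5)·1; 3·1 + (-2)·1 + 5·1; 4·1 + 4·1 + 6·1) = (-4, 6, 14)
w2 = Gw1 = ((-4)·(-4) + 5·6 + (-5)·14; 3·(-4) + (-2)·6 + 5·14; 4·(-4) + 4·6 + 6·14) = (-24, 46, 92)
Gw2 = (-134, 296, 640)
w2·Gw2 = (-24)·(-134) + 46·296 + 92·640 = 75712; w2·w2 = (-24)·(-24) + 46·46 + 92·92 = 11156
λ ≈ 75712/11156 = 6.787

6.787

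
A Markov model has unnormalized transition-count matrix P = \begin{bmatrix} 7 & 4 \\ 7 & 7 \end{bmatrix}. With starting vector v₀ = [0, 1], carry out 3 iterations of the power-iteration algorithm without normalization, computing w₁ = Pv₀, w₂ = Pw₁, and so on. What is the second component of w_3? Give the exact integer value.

931

w1 = Pv₀ = (7·0 + 4·1; 7·0 + 7·1) = (4, 7)
w2 = Pw1 = (7·4 + 4·7; 7·4 + 7·7) = (56, 77)
w3 = Pw2 = (700, 931)
The requested component of w3 is 931.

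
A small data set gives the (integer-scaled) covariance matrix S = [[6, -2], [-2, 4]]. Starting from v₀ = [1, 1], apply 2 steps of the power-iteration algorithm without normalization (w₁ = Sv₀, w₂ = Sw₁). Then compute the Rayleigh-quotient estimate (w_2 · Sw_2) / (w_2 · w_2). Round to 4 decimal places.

w1 = Sv₀ = (6·1 + (-2)·1; (-2)·1 + 4·1) = (4, 2)
w2 = Sw1 = (6·4 + (-2)·2; (-2)·4 + 4·2) = (20, 0)
Sw2 = (120, -40)
w2·Sw2 = 20·120 + 0·(-40) = 2400; w2·w2 = 20·20 + 0·0 = 400
λ ≈ 2400/400 = 6.0000

λ ≈ 6.0000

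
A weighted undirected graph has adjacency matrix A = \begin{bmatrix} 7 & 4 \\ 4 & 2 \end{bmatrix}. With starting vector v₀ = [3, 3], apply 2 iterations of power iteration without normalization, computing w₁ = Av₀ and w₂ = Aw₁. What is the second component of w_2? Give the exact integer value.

168

w1 = Av₀ = (7·3 + 4·3; 4·3 + 2·3) = (33, 18)
w2 = Aw1 = (7·33 + 4·18; 4·33 + 2·18) = (303, 168)
The requested component of w2 is 168.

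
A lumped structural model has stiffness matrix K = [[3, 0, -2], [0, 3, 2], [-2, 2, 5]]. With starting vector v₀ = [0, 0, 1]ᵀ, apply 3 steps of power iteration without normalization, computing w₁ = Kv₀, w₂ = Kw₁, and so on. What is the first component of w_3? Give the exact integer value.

-114

w1 = Kv₀ = (-2, 2, 5)
w2 = Kw1 = (-16, 16, 33)
w3 = Kw2 = (-114, 114, 229)
The requested component of w3 is -114.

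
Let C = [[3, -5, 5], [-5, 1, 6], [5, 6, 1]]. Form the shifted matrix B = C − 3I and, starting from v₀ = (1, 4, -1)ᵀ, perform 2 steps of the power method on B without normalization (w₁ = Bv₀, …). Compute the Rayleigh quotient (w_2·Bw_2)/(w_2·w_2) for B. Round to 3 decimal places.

-12.042

B = C − 3I has rows (0, -5, 5); (-5, -2, 6); (5, 6, -2)
w1 = Bv₀ = (0·1 + (-5)·4 + 5·(-1); (-5)·1 + (-2)·4 + 6·(-1); 5·1 + 6·4 + (-2)·(-1)) = (-25, -19, 31)
w2 = Bw1 = (0·(-25) + (-5)·(-19) + 5·31; (-5)·(-25) + (-2)·(-19) + 6·31; 5·(-25) + 6·(-19) + (-2)·31) = (250, 349, -301)
Bw2 = (-3250, -3754, 3946)
w2·Bw2 = -3310392; w2·w2 = 274902; μ ≈ -3310392/274902 = -12.042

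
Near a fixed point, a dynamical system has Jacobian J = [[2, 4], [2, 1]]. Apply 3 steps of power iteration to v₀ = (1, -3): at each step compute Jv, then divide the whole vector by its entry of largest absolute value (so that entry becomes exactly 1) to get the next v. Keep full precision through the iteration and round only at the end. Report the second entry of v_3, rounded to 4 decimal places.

0.5227

Jv0 = (-10.00000, -1.00000); divide by -10.00000 → v1 = (1.00000, 0.10000)
Jv1 = (2.40000, 2.10000); divide by 2.40000 → v2 = (1.00000, 0.87500)
Jv2 = (5.50000, 2.87500); divide by 5.50000 → v3 = (1.00000, 0.52273)
Requested entry of v3: -69/-132 = 0.5227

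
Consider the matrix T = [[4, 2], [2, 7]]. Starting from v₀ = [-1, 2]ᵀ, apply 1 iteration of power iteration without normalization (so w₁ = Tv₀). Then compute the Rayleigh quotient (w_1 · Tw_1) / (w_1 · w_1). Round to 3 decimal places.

λ ≈ 7.000

w1 = Tv₀ = (4·(-1) + 2·2; 2·(-1) + 7·2) = (0, 12)
Tw1 = (24, 84)
w1·Tw1 = 0·24 + 12·84 = 1008; w1·w1 = 0·0 + 12·12 = 144
λ ≈ 1008/144 = 7.000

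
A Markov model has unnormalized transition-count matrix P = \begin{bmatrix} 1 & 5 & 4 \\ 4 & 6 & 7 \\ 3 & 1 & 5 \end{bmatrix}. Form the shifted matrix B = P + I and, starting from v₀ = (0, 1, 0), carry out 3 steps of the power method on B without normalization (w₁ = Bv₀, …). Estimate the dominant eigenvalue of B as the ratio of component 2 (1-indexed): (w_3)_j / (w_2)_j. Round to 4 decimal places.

B = P + I has rows (2, 5, 4); (4, 7, 7); (3, 1, 6)
w1 = Bv₀ = (5, 7, 1)
w2 = Bw1 = (49, 76, 28)
w3 = Bw2 = (590, 924, 391)
Ratio: 924/76 = 12.1579

μ ≈ 12.1579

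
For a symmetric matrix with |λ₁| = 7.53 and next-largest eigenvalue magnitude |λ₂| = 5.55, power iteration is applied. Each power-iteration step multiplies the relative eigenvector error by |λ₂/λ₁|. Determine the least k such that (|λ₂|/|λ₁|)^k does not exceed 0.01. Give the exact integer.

16

|λ₂/λ₁| = 5.55/7.53 = 0.73705
Need k ≥ ln(0.01) / ln(0.73705) = -4.6052 / -0.3051 ≈ 15.094
Smallest integer k satisfying the bound: 16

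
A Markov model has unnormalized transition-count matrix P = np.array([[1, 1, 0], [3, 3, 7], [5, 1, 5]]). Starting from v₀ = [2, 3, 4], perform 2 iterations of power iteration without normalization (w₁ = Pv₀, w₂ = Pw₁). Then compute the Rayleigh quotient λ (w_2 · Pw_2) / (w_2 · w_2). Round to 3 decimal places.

w1 = Pv₀ = (1·2 + 1·3 + 0·4; 3·2 + 3·3 + 7·4; 5·2 + 1·3 + 5·4) = (5, 43, 33)
w2 = Pw1 = (1·5 + 1·43 + 0·33; 3·5 + 3·43 + 7·33; 5·5 + 1·43 + 5·33) = (48, 375, 233)
Pw2 = (423, 2900, 1780)
w2·Pw2 = 48·423 + 375·2900 + 233·1780 = 1522544; w2·w2 = 48·48 + 375·375 + 233·233 = 197218
λ ≈ 1522544/197218 = 7.720

λ ≈ 7.720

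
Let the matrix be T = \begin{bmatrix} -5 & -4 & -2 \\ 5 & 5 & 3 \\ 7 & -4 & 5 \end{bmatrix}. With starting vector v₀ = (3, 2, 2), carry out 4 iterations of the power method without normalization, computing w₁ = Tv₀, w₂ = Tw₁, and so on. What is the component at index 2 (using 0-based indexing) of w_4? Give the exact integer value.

-5154

w1 = Tv₀ = (-27, 31, 23)
w2 = Tw1 = (-35, 89, -198)
w3 = Tw2 = (215, -324, -1591)
w4 = Tw3 = (3403, -5318, -5154)
The requested component of w4 is -5154.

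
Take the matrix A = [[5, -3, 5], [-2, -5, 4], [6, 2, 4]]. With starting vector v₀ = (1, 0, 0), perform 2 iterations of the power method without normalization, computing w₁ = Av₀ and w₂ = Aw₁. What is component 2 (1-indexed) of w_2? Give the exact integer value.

24

w1 = Av₀ = (5, -2, 6)
w2 = Aw1 = (61, 24, 50)
The requested component of w2 is 24.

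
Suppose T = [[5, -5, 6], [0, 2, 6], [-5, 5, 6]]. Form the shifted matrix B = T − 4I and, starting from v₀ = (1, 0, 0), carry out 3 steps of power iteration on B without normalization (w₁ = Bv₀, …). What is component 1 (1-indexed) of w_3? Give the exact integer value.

31

B = T − 4I has rows (1, -5, 6); (0, -2, 6); (-5, 5, 2)
w1 = Bv₀ = (1·1 + (-5)·0 + 6·0; 0·1 + (-2)·0 + 6·0; (-5)·1 + 5·0 + 2·0) = (1, 0, -5)
w2 = Bw1 = (1·1 + (-5)·0 + 6·(-5); 0·1 + (-2)·0 + 6·(-5); (-5)·1 + 5·0 + 2·(-5)) = (-29, -30, -15)
w3 = Bw2 = (31, -30, -35)
Requested component of w3: 31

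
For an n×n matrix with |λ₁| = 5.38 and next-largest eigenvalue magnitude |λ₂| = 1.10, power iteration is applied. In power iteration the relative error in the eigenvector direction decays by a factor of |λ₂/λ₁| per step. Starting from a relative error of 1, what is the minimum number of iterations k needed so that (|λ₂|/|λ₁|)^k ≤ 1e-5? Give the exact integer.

8

|λ₂/λ₁| = 1.10/5.38 = 0.20446
Need k ≥ ln(1e-5) / ln(0.20446) = -11.5129 / -1.5874 ≈ 7.253
Smallest integer k satisfying the bound: 8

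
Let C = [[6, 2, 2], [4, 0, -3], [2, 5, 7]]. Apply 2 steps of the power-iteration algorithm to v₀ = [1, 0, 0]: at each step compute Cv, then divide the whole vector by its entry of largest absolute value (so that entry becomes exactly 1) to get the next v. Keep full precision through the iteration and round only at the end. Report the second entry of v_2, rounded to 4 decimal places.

Cv0 = (6.00000, 4.00000, 2.00000); divide by 6.00000 → v1 = (1.00000, 0.66667, 0.33333)
Cv1 = (8.00000, 3.00000, 7.66667); divide by 8.00000 → v2 = (1.00000, 0.37500, 0.95833)
Requested entry of v2: 18/48 = 0.3750

0.3750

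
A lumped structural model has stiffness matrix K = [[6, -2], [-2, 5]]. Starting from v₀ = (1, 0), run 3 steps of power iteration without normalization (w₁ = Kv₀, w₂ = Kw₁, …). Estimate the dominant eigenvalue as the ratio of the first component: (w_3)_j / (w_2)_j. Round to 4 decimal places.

w1 = Kv₀ = (6·1 + (-2)·0; (-2)·1 + 5·0) = (6, -2)
w2 = Kw1 = (6·6 + (-2)·(-2); (-2)·6 + 5·(-2)) = (40, -22)
w3 = Kw2 = (284, -190)
Ratio at component: 284 / 40 = 7.1000

7.1000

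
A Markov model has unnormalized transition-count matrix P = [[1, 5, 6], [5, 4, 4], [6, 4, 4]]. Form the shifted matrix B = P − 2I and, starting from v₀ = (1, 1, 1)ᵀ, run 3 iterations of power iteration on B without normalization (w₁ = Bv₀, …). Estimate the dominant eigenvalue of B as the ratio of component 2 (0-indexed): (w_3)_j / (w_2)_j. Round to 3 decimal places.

11.234

B = P − 2I has rows (-1, 5, 6); (5, 2, 4); (6, 4, 2)
w1 = Bv₀ = (10, 11, 12)
w2 = Bw1 = (117, 120, 128)
w3 = Bw2 = (1251, 1337, 1438)
Ratio: 1438/128 = 11.234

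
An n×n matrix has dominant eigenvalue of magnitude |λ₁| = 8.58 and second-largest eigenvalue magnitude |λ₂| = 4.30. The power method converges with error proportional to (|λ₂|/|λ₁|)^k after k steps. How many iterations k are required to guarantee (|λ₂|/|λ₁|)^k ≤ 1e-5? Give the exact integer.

17

|λ₂/λ₁| = 4.30/8.58 = 0.50117
Need k ≥ ln(1e-5) / ln(0.50117) = -11.5129 / -0.6908 ≈ 16.666
Smallest integer k satisfying the bound: 17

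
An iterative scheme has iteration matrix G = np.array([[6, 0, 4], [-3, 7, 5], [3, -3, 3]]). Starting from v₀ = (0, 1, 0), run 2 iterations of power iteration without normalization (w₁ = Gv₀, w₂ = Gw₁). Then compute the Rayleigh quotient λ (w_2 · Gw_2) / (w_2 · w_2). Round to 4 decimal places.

w1 = Gv₀ = (6·0 + 0·1 + 4·0; (-3)·0 + 7·1 + 5·0; 3·0 + (-3)·1 + 3·0) = (0, 7, -3)
w2 = Gw1 = (6·0 + 0·7 + 4·(-3); (-3)·0 + 7·7 + 5·(-3); 3·0 + (-3)·7 + 3·(-3)) = (-12, 34, -30)
Gw2 = (-192, 124, -228)
w2·Gw2 = (-12)·(-192) + 34·124 + (-30)·(-228) = 13360; w2·w2 = (-12)·(-12) + 34·34 + (-30)·(-30) = 2200
λ ≈ 13360/2200 = 6.0727

6.0727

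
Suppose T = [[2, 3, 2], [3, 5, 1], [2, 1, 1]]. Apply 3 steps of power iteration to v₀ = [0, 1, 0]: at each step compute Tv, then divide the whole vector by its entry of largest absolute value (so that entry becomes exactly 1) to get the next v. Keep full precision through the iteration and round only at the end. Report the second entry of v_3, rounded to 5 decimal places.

Tv0 = (3.000000, 5.000000, 1.000000); divide by 5.000000 → v1 = (0.600000, 1.000000, 0.200000)
Tv1 = (4.600000, 7.000000, 2.400000); divide by 7.000000 → v2 = (0.657143, 1.000000, 0.342857)
Tv2 = (5.000000, 7.314286, 2.657143); divide by 7.314286 → v3 = (0.683594, 1.000000, 0.363281)
Requested entry of v3: 256/256 = 1.00000

1.00000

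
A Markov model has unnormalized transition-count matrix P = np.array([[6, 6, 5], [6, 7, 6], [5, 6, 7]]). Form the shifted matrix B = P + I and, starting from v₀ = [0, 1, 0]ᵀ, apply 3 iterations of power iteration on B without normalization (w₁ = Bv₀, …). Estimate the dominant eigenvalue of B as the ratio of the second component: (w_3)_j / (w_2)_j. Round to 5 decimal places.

B = P + I has rows (7, 6, 5); (6, 8, 6); (5, 6, 8)
w1 = Bv₀ = (7·0 + 6·1 + 5·0; 6·0 + 8·1 + 6·0; 5·0 + 6·1 + 8·0) = (6, 8, 6)
w2 = Bw1 = (7·6 + 6·8 + 5·6; 6·6 + 8·8 + 6·6; 5·6 + 6·8 + 8·6) = (120, 136, 126)
w3 = Bw2 = (2286, 2564, 2424)
Ratio: 2564/136 = 18.85294

18.85294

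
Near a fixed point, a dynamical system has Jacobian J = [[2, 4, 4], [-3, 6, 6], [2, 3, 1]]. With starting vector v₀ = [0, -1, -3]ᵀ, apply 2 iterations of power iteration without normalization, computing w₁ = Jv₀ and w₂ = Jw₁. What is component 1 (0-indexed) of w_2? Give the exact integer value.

-132

w1 = Jv₀ = (2·0 + 4·(-1) + 4·(-3); (-3)·0 + 6·(-1) + 6·(-3); 2·0 + 3·(-1) + 1·(-3)) = (-16, -24, -6)
w2 = Jw1 = (2·(-16) + 4·(-24) + 4·(-6); (-3)·(-16) + 6·(-24) + 6·(-6); 2·(-16) + 3·(-24) + 1·(-6)) = (-152, -132, -110)
The requested component of w2 is -132.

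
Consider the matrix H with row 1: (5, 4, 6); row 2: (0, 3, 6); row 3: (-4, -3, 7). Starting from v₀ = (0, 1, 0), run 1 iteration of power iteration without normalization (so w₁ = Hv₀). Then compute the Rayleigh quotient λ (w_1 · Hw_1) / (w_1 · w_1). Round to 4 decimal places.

4.9118

w1 = Hv₀ = (5·0 + 4·1 + 6·0; 0·0 + 3·1 + 6·0; (-4)·0 + (-3)·1 + 7·0) = (4, 3, -3)
Hw1 = (14, -9, -46)
w1·Hw1 = 4·14 + 3·(-9) + (-3)·(-46) = 167; w1·w1 = 4·4 + 3·3 + (-3)·(-3) = 34
λ ≈ 167/34 = 4.9118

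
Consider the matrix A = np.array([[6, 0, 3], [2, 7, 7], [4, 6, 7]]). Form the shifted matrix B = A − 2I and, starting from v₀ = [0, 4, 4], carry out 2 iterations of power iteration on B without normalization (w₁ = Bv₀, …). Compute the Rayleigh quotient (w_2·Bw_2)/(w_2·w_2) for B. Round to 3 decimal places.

12.490

B = A − 2I has rows (4, 0, 3); (2, 5, 7); (4, 6, 5)
w1 = Bv₀ = (4·0 + 0·4 + 3·4; 2·0 + 5·4 + 7·4; 4·0 + 6·4 + 5·4) = (12, 48, 44)
w2 = Bw1 = (4·12 + 0·48 + 3·44; 2·12 + 5·48 + 7·44; 4·12 + 6·48 + 5·44) = (180, 572, 556)
Bw2 = (2388, 7112, 6932)
w2·Bw2 = 8352096; w2·w2 = 668720; μ ≈ 8352096/668720 = 12.490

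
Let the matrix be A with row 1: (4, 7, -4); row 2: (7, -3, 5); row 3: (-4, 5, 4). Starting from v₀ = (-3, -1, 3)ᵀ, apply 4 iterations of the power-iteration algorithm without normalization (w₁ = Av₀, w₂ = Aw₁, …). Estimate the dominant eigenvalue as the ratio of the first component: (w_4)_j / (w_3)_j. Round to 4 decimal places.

w1 = Av₀ = (4·(-3) + 7·(-1) + (-4)·3; 7·(-3) + (-3)·(-1) + 5·3; (-4)·(-3) + 5·(-1) + 4·3) = (-31, -3, 19)
w2 = Aw1 = (4·(-31) + 7·(-3) + (-4)·19; 7·(-31) + (-3)·(-3) + 5·19; (-4)·(-31) + 5·(-3) + 4·19) = (-221, -113, 185)
w3 = Aw2 = (-2415, -283, 1059)
w4 = Aw3 = (-15877, -10761, 12481)
Ratio at component: -15877 / -2415 = 6.5743

6.5743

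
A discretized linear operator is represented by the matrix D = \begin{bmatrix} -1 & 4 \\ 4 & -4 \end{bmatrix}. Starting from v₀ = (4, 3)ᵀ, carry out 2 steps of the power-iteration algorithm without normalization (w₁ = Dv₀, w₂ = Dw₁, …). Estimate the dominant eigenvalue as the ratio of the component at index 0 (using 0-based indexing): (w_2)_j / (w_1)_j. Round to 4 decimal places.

λ ≈ 1.0000

w1 = Dv₀ = ((-1)·4 + 4·3; 4·4 + (-4)·3) = (8, 4)
w2 = Dw1 = ((-1)·8 + 4·4; 4·8 + (-4)·4) = (8, 16)
Ratio at component: 8 / 8 = 1.0000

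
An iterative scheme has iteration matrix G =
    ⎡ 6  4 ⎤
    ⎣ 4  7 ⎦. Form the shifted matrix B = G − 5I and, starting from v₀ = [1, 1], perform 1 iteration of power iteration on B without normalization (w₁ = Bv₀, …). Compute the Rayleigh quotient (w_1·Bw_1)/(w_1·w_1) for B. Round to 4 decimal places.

5.5246

B = G − 5I has rows (1, 4); (4, 2)
w1 = Bv₀ = (1·1 + 4·1; 4·1 + 2·1) = (5, 6)
Bw1 = (29, 32)
w1·Bw1 = 337; w1·w1 = 61; μ ≈ 337/61 = 5.5246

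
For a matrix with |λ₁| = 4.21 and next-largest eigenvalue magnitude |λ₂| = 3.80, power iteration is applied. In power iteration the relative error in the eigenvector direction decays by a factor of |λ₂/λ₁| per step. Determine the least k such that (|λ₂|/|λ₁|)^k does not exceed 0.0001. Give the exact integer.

90

|λ₂/λ₁| = 3.80/4.21 = 0.90261
Need k ≥ ln(0.0001) / ln(0.90261) = -9.2103 / -0.1025 ≈ 89.891
Smallest integer k satisfying the bound: 90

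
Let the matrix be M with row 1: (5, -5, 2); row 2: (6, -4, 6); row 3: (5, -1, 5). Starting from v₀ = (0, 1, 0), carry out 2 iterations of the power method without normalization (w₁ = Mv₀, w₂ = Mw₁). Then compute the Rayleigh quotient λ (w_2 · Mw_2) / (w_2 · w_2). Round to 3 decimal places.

w1 = Mv₀ = (-5, -4, -1)
w2 = Mw1 = (-7, -20, -26)
Mw2 = (13, -118, -145)
w2·Mw2 = (-7)·13 + (-20)·(-118) + (-26)·(-145) = 6039; w2·w2 = (-7)·(-7) + (-20)·(-20) + (-26)·(-26) = 1125
λ ≈ 6039/1125 = 5.368

λ ≈ 5.368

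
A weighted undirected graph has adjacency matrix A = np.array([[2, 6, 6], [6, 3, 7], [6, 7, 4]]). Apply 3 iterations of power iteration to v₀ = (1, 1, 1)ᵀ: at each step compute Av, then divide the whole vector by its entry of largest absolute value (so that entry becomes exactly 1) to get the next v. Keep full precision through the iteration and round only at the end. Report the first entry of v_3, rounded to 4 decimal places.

0.8496

Av0 = (14.00000, 16.00000, 17.00000); divide by 17.00000 → v1 = (0.82353, 0.94118, 1.00000)
Av1 = (13.29412, 14.76471, 15.52941); divide by 15.52941 → v2 = (0.85606, 0.95076, 1.00000)
Av2 = (13.41667, 14.98864, 15.79167); divide by 15.79167 → v3 = (0.84960, 0.94915, 1.00000)
Requested entry of v3: 3542/4169 = 0.8496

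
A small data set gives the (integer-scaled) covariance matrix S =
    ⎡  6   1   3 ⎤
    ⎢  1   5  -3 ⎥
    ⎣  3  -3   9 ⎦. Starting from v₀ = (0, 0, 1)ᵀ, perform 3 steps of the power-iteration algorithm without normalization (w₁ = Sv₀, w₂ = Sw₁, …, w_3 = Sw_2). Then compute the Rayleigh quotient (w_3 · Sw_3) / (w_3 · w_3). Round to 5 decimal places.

λ ≈ 11.56357

w1 = Sv₀ = (6·0 + 1·0 + 3·1; 1·0 + 5·0 + (-3)·1; 3·0 + (-3)·0 + 9·1) = (3, -3, 9)
w2 = Sw1 = (6·3 + 1·(-3) + 3·9; 1·3 + 5·(-3) + (-3)·9; 3·3 + (-3)·(-3) + 9·9) = (42, -39, 99)
w3 = Sw2 = (510, -450, 1134)
Sw3 = (6012, -5142, 13086)
w3·Sw3 = 510·6012 + (-450)·(-5142) + 1134·13086 = 20219544; w3·w3 = 510·510 + (-450)·(-450) + 1134·1134 = 1748556
λ ≈ 20219544/1748556 = 11.56357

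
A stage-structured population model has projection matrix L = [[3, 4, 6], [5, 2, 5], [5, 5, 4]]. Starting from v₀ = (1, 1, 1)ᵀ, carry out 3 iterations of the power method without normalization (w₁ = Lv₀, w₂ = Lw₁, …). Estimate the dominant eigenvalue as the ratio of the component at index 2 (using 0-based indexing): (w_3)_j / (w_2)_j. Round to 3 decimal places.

w1 = Lv₀ = (3·1 + 4·1 + 6·1; 5·1 + 2·1 + 5·1; 5·1 + 5·1 + 4·1) = (13, 12, 14)
w2 = Lw1 = (3·13 + 4·12 + 6·14; 5·13 + 2·12 + 5·14; 5·13 + 5·12 + 4·14) = (171, 159, 181)
w3 = Lw2 = (2235, 2078, 2374)
Ratio at component: 2374 / 181 = 13.116

λ ≈ 13.116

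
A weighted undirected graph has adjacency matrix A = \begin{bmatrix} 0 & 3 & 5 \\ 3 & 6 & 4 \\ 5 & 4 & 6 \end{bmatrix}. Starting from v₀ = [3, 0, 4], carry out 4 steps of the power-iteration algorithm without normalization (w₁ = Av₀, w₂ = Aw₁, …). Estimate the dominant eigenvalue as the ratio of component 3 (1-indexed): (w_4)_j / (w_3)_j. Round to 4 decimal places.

w1 = Av₀ = (0·3 + 3·0 + 5·4; 3·3 + 6·0 + 4·4; 5·3 + 4·0 + 6·4) = (20, 25, 39)
w2 = Aw1 = (0·20 + 3·25 + 5·39; 3·20 + 6·25 + 4·39; 5·20 + 4·25 + 6·39) = (270, 366, 434)
w3 = Aw2 = (3268, 4742, 5418)
w4 = Aw3 = (41316, 59928, 67816)
Ratio at component: 67816 / 5418 = 12.5168

λ ≈ 12.5168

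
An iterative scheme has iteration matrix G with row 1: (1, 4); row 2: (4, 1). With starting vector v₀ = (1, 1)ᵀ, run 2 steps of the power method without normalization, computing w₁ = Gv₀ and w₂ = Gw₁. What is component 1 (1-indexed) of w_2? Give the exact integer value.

25

w1 = Gv₀ = (5, 5)
w2 = Gw1 = (25, 25)
The requested component of w2 is 25.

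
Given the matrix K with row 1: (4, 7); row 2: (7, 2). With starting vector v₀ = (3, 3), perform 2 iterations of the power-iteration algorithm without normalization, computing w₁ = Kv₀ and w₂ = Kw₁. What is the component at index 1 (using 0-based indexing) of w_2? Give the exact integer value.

285

w1 = Kv₀ = (4·3 + 7·3; 7·3 + 2·3) = (33, 27)
w2 = Kw1 = (4·33 + 7·27; 7·33 + 2·27) = (321, 285)
The requested component of w2 is 285.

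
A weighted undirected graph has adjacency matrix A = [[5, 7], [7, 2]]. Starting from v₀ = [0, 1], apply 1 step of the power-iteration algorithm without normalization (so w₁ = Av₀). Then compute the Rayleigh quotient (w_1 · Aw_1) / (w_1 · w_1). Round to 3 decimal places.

λ ≈ 8.472

w1 = Av₀ = (7, 2)
Aw1 = (49, 53)
w1·Aw1 = 7·49 + 2·53 = 449; w1·w1 = 7·7 + 2·2 = 53
λ ≈ 449/53 = 8.472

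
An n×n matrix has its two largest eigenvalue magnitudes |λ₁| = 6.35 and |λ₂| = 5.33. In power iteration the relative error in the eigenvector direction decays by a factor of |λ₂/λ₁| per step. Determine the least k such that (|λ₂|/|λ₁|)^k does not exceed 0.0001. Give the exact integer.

53

|λ₂/λ₁| = 5.33/6.35 = 0.83937
Need k ≥ ln(0.0001) / ln(0.83937) = -9.2103 / -0.1751 ≈ 52.599
Smallest integer k satisfying the bound: 53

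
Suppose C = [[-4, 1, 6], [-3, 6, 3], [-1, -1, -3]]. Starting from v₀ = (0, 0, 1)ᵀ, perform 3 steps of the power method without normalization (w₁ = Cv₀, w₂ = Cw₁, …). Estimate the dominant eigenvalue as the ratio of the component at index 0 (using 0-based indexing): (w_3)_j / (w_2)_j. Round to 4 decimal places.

w1 = Cv₀ = ((-4)·0 + 1·0 + 6·1; (-3)·0 + 6·0 + 3·1; (-1)·0 + (-1)·0 + (-3)·1) = (6, 3, -3)
w2 = Cw1 = ((-4)·6 + 1·3 + 6·(-3); (-3)·6 + 6·3 + 3·(-3); (-1)·6 + (-1)·3 + (-3)·(-3)) = (-39, -9, 0)
w3 = Cw2 = (147, 63, 48)
Ratio at component: 147 / -39 = -3.7692

λ ≈ -3.7692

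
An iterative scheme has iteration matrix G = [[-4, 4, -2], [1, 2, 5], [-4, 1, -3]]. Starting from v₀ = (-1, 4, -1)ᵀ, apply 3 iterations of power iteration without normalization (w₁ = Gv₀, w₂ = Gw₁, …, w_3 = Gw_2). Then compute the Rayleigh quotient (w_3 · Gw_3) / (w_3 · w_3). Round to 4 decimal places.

w1 = Gv₀ = ((-4)·(-1) + 4·4 + (-2)·(-1); 1·(-1) + 2·4 + 5·(-1); (-4)·(-1) + 1·4 + (-3)·(-1)) = (22, 2, 11)
w2 = Gw1 = ((-4)·22 + 4·2 + (-2)·11; 1·22 + 2·2 + 5·11; (-4)·22 + 1·2 + (-3)·11) = (-102, 81, -119)
w3 = Gw2 = (970, -535, 846)
Gw3 = (-7712, 4130, -6953)
w3·Gw3 = 970·(-7712) + (-535)·4130 + 846·(-6953) = -15572428; w3·w3 = 970·970 + (-535)·(-535) + 846·846 = 1942841
λ ≈ -15572428/1942841 = -8.0153

λ ≈ -8.0153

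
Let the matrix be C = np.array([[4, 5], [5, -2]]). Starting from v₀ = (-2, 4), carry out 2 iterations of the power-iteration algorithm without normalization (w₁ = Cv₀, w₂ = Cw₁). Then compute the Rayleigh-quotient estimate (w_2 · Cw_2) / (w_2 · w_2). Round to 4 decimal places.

w1 = Cv₀ = (4·(-2) + 5·4; 5·(-2) + (-2)·4) = (12, -18)
w2 = Cw1 = (4·12 + 5·(-18); 5·12 + (-2)·(-18)) = (-42, 96)
Cw2 = (312, -402)
w2·Cw2 = (-42)·312 + 96·(-402) = -51696; w2·w2 = (-42)·(-42) + 96·96 = 10980
λ ≈ -51696/10980 = -4.7082

-4.7082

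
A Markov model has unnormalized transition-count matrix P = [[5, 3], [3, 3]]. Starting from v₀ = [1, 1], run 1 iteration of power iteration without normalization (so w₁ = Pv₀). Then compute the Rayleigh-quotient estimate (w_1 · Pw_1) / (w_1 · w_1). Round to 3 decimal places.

w1 = Pv₀ = (5·1 + 3·1; 3·1 + 3·1) = (8, 6)
Pw1 = (58, 42)
w1·Pw1 = 8·58 + 6·42 = 716; w1·w1 = 8·8 + 6·6 = 100
λ ≈ 716/100 = 7.160

7.160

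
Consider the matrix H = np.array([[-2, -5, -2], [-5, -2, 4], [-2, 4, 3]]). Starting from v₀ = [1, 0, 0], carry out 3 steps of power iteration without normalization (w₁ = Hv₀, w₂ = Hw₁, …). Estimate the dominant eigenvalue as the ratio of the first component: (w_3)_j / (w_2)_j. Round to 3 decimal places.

-2.485

w1 = Hv₀ = (-2, -5, -2)
w2 = Hw1 = (33, 12, -22)
w3 = Hw2 = (-82, -277, -84)
Ratio at component: -82 / 33 = -2.485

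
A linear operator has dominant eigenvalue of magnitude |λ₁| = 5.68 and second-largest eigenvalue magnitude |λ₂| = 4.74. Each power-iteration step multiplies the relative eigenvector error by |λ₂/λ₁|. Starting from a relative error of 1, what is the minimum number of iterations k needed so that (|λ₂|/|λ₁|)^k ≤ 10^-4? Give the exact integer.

|λ₂/λ₁| = 4.74/5.68 = 0.83451
Need k ≥ ln(10^-4) / ln(0.83451) = -9.2103 / -0.1809 ≈ 50.910
Smallest integer k satisfying the bound: 51

51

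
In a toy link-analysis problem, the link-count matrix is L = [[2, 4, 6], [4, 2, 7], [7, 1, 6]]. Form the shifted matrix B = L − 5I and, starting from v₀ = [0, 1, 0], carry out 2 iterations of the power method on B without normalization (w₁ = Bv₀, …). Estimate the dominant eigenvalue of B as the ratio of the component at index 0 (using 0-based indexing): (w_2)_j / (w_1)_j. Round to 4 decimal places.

B = L − 5I has rows (-3, 4, 6); (4, -3, 7); (7, 1, 1)
w1 = Bv₀ = ((-3)·0 + 4·1 + 6·0; 4·0 + (-3)·1 + 7·0; 7·0 + 1·1 + 1·0) = (4, -3, 1)
w2 = Bw1 = ((-3)·4 + 4·(-3) + 6·1; 4·4 + (-3)·(-3) + 7·1; 7·4 + 1·(-3) + 1·1) = (-18, 32, 26)
Ratio: -18/4 = -4.5000

μ ≈ -4.5000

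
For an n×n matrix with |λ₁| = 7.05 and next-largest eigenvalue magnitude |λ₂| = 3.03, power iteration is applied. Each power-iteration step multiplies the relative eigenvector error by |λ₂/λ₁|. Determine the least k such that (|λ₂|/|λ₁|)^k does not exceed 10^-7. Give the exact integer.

20

|λ₂/λ₁| = 3.03/7.05 = 0.42979
Need k ≥ ln(10^-7) / ln(0.42979) = -16.1181 / -0.8445 ≈ 19.087
Smallest integer k satisfying the bound: 20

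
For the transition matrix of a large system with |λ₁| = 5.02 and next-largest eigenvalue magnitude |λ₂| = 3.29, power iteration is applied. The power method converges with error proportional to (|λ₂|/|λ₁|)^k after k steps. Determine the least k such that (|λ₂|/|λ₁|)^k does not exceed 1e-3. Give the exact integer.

|λ₂/λ₁| = 3.29/5.02 = 0.65538
Need k ≥ ln(1e-3) / ln(0.65538) = -6.9078 / -0.4225 ≈ 16.348
Smallest integer k satisfying the bound: 17

17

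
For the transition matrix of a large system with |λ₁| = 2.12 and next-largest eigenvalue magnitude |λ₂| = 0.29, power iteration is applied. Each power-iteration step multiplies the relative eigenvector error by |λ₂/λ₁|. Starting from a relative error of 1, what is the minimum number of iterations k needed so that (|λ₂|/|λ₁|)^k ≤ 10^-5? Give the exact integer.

|λ₂/λ₁| = 0.29/2.12 = 0.13679
Need k ≥ ln(10^-5) / ln(0.13679) = -11.5129 / -1.9893 ≈ 5.787
Smallest integer k satisfying the bound: 6

6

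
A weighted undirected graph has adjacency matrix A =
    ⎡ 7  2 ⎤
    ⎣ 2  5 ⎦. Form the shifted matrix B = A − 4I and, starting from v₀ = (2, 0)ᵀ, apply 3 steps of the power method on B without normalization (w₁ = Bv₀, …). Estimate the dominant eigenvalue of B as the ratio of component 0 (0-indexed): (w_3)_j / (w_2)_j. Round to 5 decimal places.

4.23077

B = A − 4I has rows (3, 2); (2, 1)
w1 = Bv₀ = (3·2 + 2·0; 2·2 + 1·0) = (6, 4)
w2 = Bw1 = (3·6 + 2·4; 2·6 + 1·4) = (26, 16)
w3 = Bw2 = (110, 68)
Ratio: 110/26 = 4.23077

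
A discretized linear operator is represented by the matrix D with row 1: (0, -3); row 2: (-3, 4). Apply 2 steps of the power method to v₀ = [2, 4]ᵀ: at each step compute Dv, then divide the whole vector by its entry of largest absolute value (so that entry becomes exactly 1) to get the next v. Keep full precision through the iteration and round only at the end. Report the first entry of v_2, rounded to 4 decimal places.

Dv0 = (-12.00000, 10.00000); divide by -12.00000 → v1 = (1.00000, -0.83333)
Dv1 = (2.50000, -6.33333); divide by -6.33333 → v2 = (-0.39474, 1.00000)
Requested entry of v2: -30/76 = -0.3947

-0.3947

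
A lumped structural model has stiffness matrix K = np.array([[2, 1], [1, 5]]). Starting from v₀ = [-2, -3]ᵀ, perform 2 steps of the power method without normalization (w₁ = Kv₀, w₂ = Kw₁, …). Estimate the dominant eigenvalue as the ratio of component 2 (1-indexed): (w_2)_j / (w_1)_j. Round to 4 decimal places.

w1 = Kv₀ = (-7, -17)
w2 = Kw1 = (-31, -92)
Ratio at component: -92 / -17 = 5.4118

λ ≈ 5.4118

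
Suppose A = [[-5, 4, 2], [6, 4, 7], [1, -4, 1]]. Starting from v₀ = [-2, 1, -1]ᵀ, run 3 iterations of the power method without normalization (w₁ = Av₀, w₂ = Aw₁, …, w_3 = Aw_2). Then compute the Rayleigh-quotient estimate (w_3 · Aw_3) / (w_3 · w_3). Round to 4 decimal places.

-6.3904

w1 = Av₀ = ((-5)·(-2) + 4·1 + 2·(-1); 6·(-2) + 4·1 + 7·(-1); 1·(-2) + (-4)·1 + 1·(-1)) = (12, -15, -7)
w2 = Aw1 = ((-5)·12 + 4·(-15) + 2·(-7); 6·12 + 4·(-15) + 7·(-7); 1·12 + (-4)·(-15) + 1·(-7)) = (-134, -37, 65)
w3 = Aw2 = (652, -497, 79)
Aw3 = (-5090, 2477, 2719)
w3·Aw3 = 652·(-5090) + (-497)·2477 + 79·2719 = -4334948; w3·w3 = 652·652 + (-497)·(-497) + 79·79 = 678354
λ ≈ -4334948/678354 = -6.3904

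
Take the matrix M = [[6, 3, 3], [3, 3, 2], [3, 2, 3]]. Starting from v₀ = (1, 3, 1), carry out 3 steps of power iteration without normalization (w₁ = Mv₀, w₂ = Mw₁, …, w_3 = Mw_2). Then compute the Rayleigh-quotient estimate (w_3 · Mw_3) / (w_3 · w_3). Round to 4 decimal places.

9.7720

w1 = Mv₀ = (6·1 + 3·3 + 3·1; 3·1 + 3·3 + 2·1; 3·1 + 2·3 + 3·1) = (18, 14, 12)
w2 = Mw1 = (6·18 + 3·14 + 3·12; 3·18 + 3·14 + 2·12; 3·18 + 2·14 + 3·12) = (186, 120, 118)
w3 = Mw2 = (1830, 1154, 1152)
Mw3 = (17898, 11256, 11254)
w3·Mw3 = 1830·17898 + 1154·11256 + 1152·11254 = 58707372; w3·w3 = 1830·1830 + 1154·1154 + 1152·1152 = 6007720
λ ≈ 58707372/6007720 = 9.7720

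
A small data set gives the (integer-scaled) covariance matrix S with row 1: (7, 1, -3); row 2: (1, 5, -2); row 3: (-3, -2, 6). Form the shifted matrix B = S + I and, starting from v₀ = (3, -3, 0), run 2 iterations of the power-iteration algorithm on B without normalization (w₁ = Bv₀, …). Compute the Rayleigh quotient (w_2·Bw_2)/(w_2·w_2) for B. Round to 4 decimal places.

8.2298

B = S + I has rows (8, 1, -3); (1, 6, -2); (-3, -2, 7)
w1 = Bv₀ = (21, -15, -3)
w2 = Bw1 = (162, -63, -54)
Bw2 = (1395, -108, -738)
w2·Bw2 = 272646; w2·w2 = 33129; μ ≈ 272646/33129 = 8.2298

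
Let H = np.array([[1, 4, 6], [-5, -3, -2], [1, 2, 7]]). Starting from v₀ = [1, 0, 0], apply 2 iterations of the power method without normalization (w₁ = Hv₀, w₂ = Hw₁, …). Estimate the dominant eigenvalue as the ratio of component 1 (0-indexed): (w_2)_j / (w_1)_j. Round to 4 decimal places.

w1 = Hv₀ = (1·1 + 4·0 + 6·0; (-5)·1 + (-3)·0 + (-2)·0; 1·1 + 2·0 + 7·0) = (1, -5, 1)
w2 = Hw1 = (1·1 + 4·(-5) + 6·1; (-5)·1 + (-3)·(-5) + (-2)·1; 1·1 + 2·(-5) + 7·1) = (-13, 8, -2)
Ratio at component: 8 / -5 = -1.6000

-1.6000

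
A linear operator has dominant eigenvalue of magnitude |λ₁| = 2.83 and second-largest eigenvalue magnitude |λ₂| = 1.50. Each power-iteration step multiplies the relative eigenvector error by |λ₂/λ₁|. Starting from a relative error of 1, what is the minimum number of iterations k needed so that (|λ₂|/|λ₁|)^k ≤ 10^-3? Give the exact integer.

11

|λ₂/λ₁| = 1.50/2.83 = 0.53004
Need k ≥ ln(10^-3) / ln(0.53004) = -6.9078 / -0.6348 ≈ 10.882
Smallest integer k satisfying the bound: 11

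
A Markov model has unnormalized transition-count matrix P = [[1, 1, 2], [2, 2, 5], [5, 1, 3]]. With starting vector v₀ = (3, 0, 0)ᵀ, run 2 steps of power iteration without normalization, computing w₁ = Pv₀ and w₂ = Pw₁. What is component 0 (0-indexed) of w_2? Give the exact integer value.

w1 = Pv₀ = (1·3 + 1·0 + 2·0; 2·3 + 2·0 + 5·0; 5·3 + 1·0 + 3·0) = (3, 6, 15)
w2 = Pw1 = (1·3 + 1·6 + 2·15; 2·3 + 2·6 + 5·15; 5·3 + 1·6 + 3·15) = (39, 93, 66)
The requested component of w2 is 39.

39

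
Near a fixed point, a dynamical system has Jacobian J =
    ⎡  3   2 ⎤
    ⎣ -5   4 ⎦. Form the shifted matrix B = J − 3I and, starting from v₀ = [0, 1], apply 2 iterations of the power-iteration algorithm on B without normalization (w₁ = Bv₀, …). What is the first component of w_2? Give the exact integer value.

2

B = J − 3I has rows (0, 2); (-5, 1)
w1 = Bv₀ = (0·0 + 2·1; (-5)·0 + 1·1) = (2, 1)
w2 = Bw1 = (0·2 + 2·1; (-5)·2 + 1·1) = (2, -9)
Requested component of w2: 2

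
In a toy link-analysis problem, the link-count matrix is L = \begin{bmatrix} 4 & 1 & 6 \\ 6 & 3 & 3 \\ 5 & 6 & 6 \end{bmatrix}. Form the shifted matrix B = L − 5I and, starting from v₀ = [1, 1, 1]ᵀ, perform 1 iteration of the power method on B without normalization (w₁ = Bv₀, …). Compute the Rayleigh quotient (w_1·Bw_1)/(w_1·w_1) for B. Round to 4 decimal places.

8.0873

B = L − 5I has rows (-1, 1, 6); (6, -2, 3); (5, 6, 1)
w1 = Bv₀ = ((-1)·1 + 1·1 + 6·1; 6·1 + (-2)·1 + 3·1; 5·1 + 6·1 + 1·1) = (6, 7, 12)
Bw1 = (73, 58, 84)
w1·Bw1 = 1852; w1·w1 = 229; μ ≈ 1852/229 = 8.0873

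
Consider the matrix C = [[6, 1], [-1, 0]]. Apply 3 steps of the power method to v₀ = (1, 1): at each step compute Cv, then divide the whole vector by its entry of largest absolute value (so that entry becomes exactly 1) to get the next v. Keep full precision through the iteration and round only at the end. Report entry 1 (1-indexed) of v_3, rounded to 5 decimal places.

Cv0 = (7.000000, -1.000000); divide by 7.000000 → v1 = (1.000000, -0.142857)
Cv1 = (5.857143, -1.000000); divide by 5.857143 → v2 = (1.000000, -0.170732)
Cv2 = (5.829268, -1.000000); divide by 5.829268 → v3 = (1.000000, -0.171548)
Requested entry of v3: 239/239 = 1.00000

1.00000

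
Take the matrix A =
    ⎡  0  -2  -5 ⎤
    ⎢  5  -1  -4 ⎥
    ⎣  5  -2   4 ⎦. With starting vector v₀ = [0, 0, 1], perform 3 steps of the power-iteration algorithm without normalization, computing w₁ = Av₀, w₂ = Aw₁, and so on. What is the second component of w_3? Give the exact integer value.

-19

w1 = Av₀ = (0·0 + (-2)·0 + (-5)·1; 5·0 + (-1)·0 + (-4)·1; 5·0 + (-2)·0 + 4·1) = (-5, -4, 4)
w2 = Aw1 = (0·(-5) + (-2)·(-4) + (-5)·4; 5·(-5) + (-1)·(-4) + (-4)·4; 5·(-5) + (-2)·(-4) + 4·4) = (-12, -37, -1)
w3 = Aw2 = (79, -19, 10)
The requested component of w3 is -19.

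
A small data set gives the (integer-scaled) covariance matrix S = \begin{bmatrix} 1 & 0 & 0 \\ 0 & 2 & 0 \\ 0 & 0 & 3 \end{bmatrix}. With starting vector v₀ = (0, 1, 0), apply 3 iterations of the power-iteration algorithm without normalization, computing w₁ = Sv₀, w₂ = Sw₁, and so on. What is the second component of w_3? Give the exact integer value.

w1 = Sv₀ = (1·0 + 0·1 + 0·0; 0·0 + 2·1 + 0·0; 0·0 + 0·1 + 3·0) = (0, 2, 0)
w2 = Sw1 = (1·0 + 0·2 + 0·0; 0·0 + 2·2 + 0·0; 0·0 + 0·2 + 3·0) = (0, 4, 0)
w3 = Sw2 = (0, 8, 0)
The requested component of w3 is 8.

8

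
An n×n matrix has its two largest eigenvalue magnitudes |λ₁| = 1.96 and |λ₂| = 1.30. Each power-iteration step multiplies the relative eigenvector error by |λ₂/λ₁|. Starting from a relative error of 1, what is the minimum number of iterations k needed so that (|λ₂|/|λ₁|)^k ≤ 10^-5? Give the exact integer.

|λ₂/λ₁| = 1.30/1.96 = 0.66327
Need k ≥ ln(10^-5) / ln(0.66327) = -11.5129 / -0.4106 ≈ 28.041
Smallest integer k satisfying the bound: 29

29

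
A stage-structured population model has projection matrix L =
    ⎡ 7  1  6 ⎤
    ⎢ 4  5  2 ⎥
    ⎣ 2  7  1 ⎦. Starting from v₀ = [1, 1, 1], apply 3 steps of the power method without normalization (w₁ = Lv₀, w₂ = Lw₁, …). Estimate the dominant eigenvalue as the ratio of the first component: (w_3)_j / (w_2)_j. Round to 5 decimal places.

w1 = Lv₀ = (14, 11, 10)
w2 = Lw1 = (169, 131, 115)
w3 = Lw2 = (2004, 1561, 1370)
Ratio at component: 2004 / 169 = 11.85799

λ ≈ 11.85799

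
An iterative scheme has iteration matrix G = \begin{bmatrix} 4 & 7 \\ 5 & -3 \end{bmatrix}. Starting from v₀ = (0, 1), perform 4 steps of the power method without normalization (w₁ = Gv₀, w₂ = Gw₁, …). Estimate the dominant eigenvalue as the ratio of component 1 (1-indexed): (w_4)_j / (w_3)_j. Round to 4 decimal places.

λ ≈ 1.9792

w1 = Gv₀ = (4·0 + 7·1; 5·0 + (-3)·1) = (7, -3)
w2 = Gw1 = (4·7 + 7·(-3); 5·7 + (-3)·(-3)) = (7, 44)
w3 = Gw2 = (336, -97)
w4 = Gw3 = (665, 1971)
Ratio at component: 665 / 336 = 1.9792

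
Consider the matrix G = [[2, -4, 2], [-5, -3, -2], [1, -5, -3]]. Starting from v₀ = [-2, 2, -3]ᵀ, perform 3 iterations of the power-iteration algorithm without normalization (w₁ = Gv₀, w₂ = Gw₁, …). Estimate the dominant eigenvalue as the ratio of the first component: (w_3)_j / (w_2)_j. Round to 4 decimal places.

w1 = Gv₀ = (-18, 10, -3)
w2 = Gw1 = (-82, 66, -59)
w3 = Gw2 = (-546, 330, -235)
Ratio at component: -546 / -82 = 6.6585

λ ≈ 6.6585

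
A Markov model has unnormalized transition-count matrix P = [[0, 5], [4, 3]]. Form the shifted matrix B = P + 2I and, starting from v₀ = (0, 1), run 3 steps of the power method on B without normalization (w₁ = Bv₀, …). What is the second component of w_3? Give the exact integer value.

B = P + 2I has rows (2, 5); (4, 5)
w1 = Bv₀ = (2·0 + 5·1; 4·0 + 5·1) = (5, 5)
w2 = Bw1 = (2·5 + 5·5; 4·5 + 5·5) = (35, 45)
w3 = Bw2 = (295, 365)
Requested component of w3: 365

365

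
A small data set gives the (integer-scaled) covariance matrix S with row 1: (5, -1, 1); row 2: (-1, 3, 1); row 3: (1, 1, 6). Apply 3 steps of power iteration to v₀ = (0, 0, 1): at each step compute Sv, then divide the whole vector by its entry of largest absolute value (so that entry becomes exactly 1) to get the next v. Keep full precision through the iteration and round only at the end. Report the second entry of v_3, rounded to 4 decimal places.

0.2114

Sv0 = (1.00000, 1.00000, 6.00000); divide by 6.00000 → v1 = (0.16667, 0.16667, 1.00000)
Sv1 = (1.66667, 1.33333, 6.33333); divide by 6.33333 → v2 = (0.26316, 0.21053, 1.00000)
Sv2 = (2.10526, 1.36842, 6.47368); divide by 6.47368 → v3 = (0.32520, 0.21138, 1.00000)
Requested entry of v3: 52/246 = 0.2114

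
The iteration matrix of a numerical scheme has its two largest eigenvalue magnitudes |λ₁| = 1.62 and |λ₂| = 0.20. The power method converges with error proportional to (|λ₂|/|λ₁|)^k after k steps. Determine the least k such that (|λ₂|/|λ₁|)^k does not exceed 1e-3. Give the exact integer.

4

|λ₂/λ₁| = 0.20/1.62 = 0.12346
Need k ≥ ln(1e-3) / ln(0.12346) = -6.9078 / -2.0919 ≈ 3.302
Smallest integer k satisfying the bound: 4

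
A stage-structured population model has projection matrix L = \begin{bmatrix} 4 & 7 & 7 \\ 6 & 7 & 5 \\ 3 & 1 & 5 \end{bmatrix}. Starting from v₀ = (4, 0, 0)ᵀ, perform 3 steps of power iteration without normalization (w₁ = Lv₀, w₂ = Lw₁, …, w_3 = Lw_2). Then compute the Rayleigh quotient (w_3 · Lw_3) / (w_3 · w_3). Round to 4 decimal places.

λ ≈ 14.5635

w1 = Lv₀ = (4·4 + 7·0 + 7·0; 6·4 + 7·0 + 5·0; 3·4 + 1·0 + 5·0) = (16, 24, 12)
w2 = Lw1 = (4·16 + 7·24 + 7·12; 6·16 + 7·24 + 5·12; 3·16 + 1·24 + 5·12) = (316, 324, 132)
w3 = Lw2 = (4456, 4824, 1932)
Lw3 = (65116, 70164, 27852)
w3·Lw3 = 4456·65116 + 4824·70164 + 1932·27852 = 682438096; w3·w3 = 4456·4456 + 4824·4824 + 1932·1932 = 46859536
λ ≈ 682438096/46859536 = 14.5635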